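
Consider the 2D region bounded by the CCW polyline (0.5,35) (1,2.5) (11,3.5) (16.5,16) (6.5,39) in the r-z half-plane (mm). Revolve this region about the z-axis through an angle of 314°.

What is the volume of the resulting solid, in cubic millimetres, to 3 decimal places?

Profile (r,z), 5 vertices: (0.5,35) (1,2.5) (11,3.5) (16.5,16) (6.5,39)
edge 0: (0.5,35)→(1,2.5)  cross = 0.5·2.5 − 1·35 = -33.7500; (r_i+r_j)·cross = 1.5·-33.7500 = -50.6250
edge 1: (1,2.5)→(11,3.5)  cross = 1·3.5 − 11·2.5 = -24.0000; (r_i+r_j)·cross = 12·-24.0000 = -288.0000
edge 2: (11,3.5)→(16.5,16)  cross = 11·16 − 16.5·3.5 = 118.2500; (r_i+r_j)·cross = 27.5·118.2500 = 3251.8750
edge 3: (16.5,16)→(6.5,39)  cross = 16.5·39 − 6.5·16 = 539.5000; (r_i+r_j)·cross = 23·539.5000 = 12408.5000
edge 4: (6.5,39)→(0.5,35)  cross = 6.5·35 − 0.5·39 = 208.0000; (r_i+r_j)·cross = 7·208.0000 = 1456.0000
Σcross = 808.0000 → A = |Σcross|/2 = 404.0000 mm²
Σ(r_i+r_j)·cross = 16777.7500 → first moment M = |Σ|/6 = 2796.2917
R_c = M/A = 2796.2917/404.0000 = 6.9215 mm
θ = 314° = 5.480334 rad
V = θ·R_c·A = 5.480334·6.9215·404.0000 = 15324.612 mm³

Volume = 15324.612 mm³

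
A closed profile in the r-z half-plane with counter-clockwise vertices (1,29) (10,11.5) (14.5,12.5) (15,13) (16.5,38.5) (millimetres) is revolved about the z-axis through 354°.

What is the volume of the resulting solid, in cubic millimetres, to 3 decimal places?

Profile (r,z), 5 vertices: (1,29) (10,11.5) (14.5,12.5) (15,13) (16.5,38.5)
edge 0: (1,29)→(10,11.5)  cross = 1·11.5 − 10·29 = -278.5000; (r_i+r_j)·cross = 11·-278.5000 = -3063.5000
edge 1: (10,11.5)→(14.5,12.5)  cross = 10·12.5 − 14.5·11.5 = -41.7500; (r_i+r_j)·cross = 24.5·-41.7500 = -1022.8750
edge 2: (14.5,12.5)→(15,13)  cross = 14.5·13 − 15·12.5 = 1.0000; (r_i+r_j)·cross = 29.5·1.0000 = 29.5000
edge 3: (15,13)→(16.5,38.5)  cross = 15·38.5 − 16.5·13 = 363.0000; (r_i+r_j)·cross = 31.5·363.0000 = 11434.5000
edge 4: (16.5,38.5)→(1,29)  cross = 16.5·29 − 1·38.5 = 440.0000; (r_i+r_j)·cross = 17.5·440.0000 = 7700.0000
Σcross = 483.7500 → A = |Σcross|/2 = 241.8750 mm²
Σ(r_i+r_j)·cross = 15077.6250 → first moment M = |Σ|/6 = 2512.9375
R_c = M/A = 2512.9375/241.8750 = 10.3894 mm
θ = 354° = 6.178466 rad
V = θ·R_c·A = 6.178466·10.3894·241.8750 = 15526.098 mm³

Volume = 15526.098 mm³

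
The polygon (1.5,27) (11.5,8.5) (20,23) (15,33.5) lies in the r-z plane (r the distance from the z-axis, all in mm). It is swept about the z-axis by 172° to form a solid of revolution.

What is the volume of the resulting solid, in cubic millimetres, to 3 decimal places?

Profile (r,z), 4 vertices: (1.5,27) (11.5,8.5) (20,23) (15,33.5)
edge 0: (1.5,27)→(11.5,8.5)  cross = 1.5·8.5 − 11.5·27 = -297.7500; (r_i+r_j)·cross = 13·-297.7500 = -3870.7500
edge 1: (11.5,8.5)→(20,23)  cross = 11.5·23 − 20·8.5 = 94.5000; (r_i+r_j)·cross = 31.5·94.5000 = 2976.7500
edge 2: (20,23)→(15,33.5)  cross = 20·33.5 − 15·23 = 325.0000; (r_i+r_j)·cross = 35·325.0000 = 11375.0000
edge 3: (15,33.5)→(1.5,27)  cross = 15·27 − 1.5·33.5 = 354.7500; (r_i+r_j)·cross = 16.5·354.7500 = 5853.3750
Σcross = 476.5000 → A = |Σcross|/2 = 238.2500 mm²
Σ(r_i+r_j)·cross = 16334.3750 → first moment M = |Σ|/6 = 2722.3958
R_c = M/A = 2722.3958/238.2500 = 11.4266 mm
θ = 172° = 3.001966 rad
V = θ·R_c·A = 3.001966·11.4266·238.2500 = 8172.541 mm³

Volume = 8172.541 mm³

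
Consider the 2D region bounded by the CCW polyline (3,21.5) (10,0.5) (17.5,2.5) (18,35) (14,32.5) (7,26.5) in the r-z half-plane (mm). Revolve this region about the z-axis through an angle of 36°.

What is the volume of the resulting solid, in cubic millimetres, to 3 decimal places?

Profile (r,z), 6 vertices: (3,21.5) (10,0.5) (17.5,2.5) (18,35) (14,32.5) (7,26.5)
edge 0: (3,21.5)→(10,0.5)  cross = 3·0.5 − 10·21.5 = -213.5000; (r_i+r_j)·cross = 13·-213.5000 = -2775.5000
edge 1: (10,0.5)→(17.5,2.5)  cross = 10·2.5 − 17.5·0.5 = 16.2500; (r_i+r_j)·cross = 27.5·16.2500 = 446.8750
edge 2: (17.5,2.5)→(18,35)  cross = 17.5·35 − 18·2.5 = 567.5000; (r_i+r_j)·cross = 35.5·567.5000 = 20146.2500
edge 3: (18,35)→(14,32.5)  cross = 18·32.5 − 14·35 = 95.0000; (r_i+r_j)·cross = 32·95.0000 = 3040.0000
edge 4: (14,32.5)→(7,26.5)  cross = 14·26.5 − 7·32.5 = 143.5000; (r_i+r_j)·cross = 21·143.5000 = 3013.5000
edge 5: (7,26.5)→(3,21.5)  cross = 7·21.5 − 3·26.5 = 71.0000; (r_i+r_j)·cross = 10·71.0000 = 710.0000
Σcross = 679.7500 → A = |Σcross|/2 = 339.8750 mm²
Σ(r_i+r_j)·cross = 24581.1250 → first moment M = |Σ|/6 = 4096.8542
R_c = M/A = 4096.8542/339.8750 = 12.0540 mm
θ = 36° = 0.628319 rad
V = θ·R_c·A = 0.628319·12.0540·339.8750 = 2574.129 mm³

Volume = 2574.129 mm³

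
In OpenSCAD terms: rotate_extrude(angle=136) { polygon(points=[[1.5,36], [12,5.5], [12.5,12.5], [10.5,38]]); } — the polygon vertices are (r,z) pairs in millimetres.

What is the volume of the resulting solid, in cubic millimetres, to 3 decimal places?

Profile (r,z), 4 vertices: (1.5,36) (12,5.5) (12.5,12.5) (10.5,38)
edge 0: (1.5,36)→(12,5.5)  cross = 1.5·5.5 − 12·36 = -423.7500; (r_i+r_j)·cross = 13.5·-423.7500 = -5720.6250
edge 1: (12,5.5)→(12.5,12.5)  cross = 12·12.5 − 12.5·5.5 = 81.2500; (r_i+r_j)·cross = 24.5·81.2500 = 1990.6250
edge 2: (12.5,12.5)→(10.5,38)  cross = 12.5·38 − 10.5·12.5 = 343.7500; (r_i+r_j)·cross = 23·343.7500 = 7906.2500
edge 3: (10.5,38)→(1.5,36)  cross = 10.5·36 − 1.5·38 = 321.0000; (r_i+r_j)·cross = 12·321.0000 = 3852.0000
Σcross = 322.2500 → A = |Σcross|/2 = 161.1250 mm²
Σ(r_i+r_j)·cross = 8028.2500 → first moment M = |Σ|/6 = 1338.0417
R_c = M/A = 1338.0417/161.1250 = 8.3044 mm
θ = 136° = 2.373648 rad
V = θ·R_c·A = 2.373648·8.3044·161.1250 = 3176.040 mm³

Volume = 3176.040 mm³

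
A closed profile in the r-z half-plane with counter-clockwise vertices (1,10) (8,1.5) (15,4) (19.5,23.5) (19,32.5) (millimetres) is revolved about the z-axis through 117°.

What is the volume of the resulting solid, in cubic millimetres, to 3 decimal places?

Volume = 6582.628 mm³

Profile (r,z), 5 vertices: (1,10) (8,1.5) (15,4) (19.5,23.5) (19,32.5)
edge 0: (1,10)→(8,1.5)  cross = 1·1.5 − 8·10 = -78.5000; (r_i+r_j)·cross = 9·-78.5000 = -706.5000
edge 1: (8,1.5)→(15,4)  cross = 8·4 − 15·1.5 = 9.5000; (r_i+r_j)·cross = 23·9.5000 = 218.5000
edge 2: (15,4)→(19.5,23.5)  cross = 15·23.5 − 19.5·4 = 274.5000; (r_i+r_j)·cross = 34.5·274.5000 = 9470.2500
edge 3: (19.5,23.5)→(19,32.5)  cross = 19.5·32.5 − 19·23.5 = 187.2500; (r_i+r_j)·cross = 38.5·187.2500 = 7209.1250
edge 4: (19,32.5)→(1,10)  cross = 19·10 − 1·32.5 = 157.5000; (r_i+r_j)·cross = 20·157.5000 = 3150.0000
Σcross = 550.2500 → A = |Σcross|/2 = 275.1250 mm²
Σ(r_i+r_j)·cross = 19341.3750 → first moment M = |Σ|/6 = 3223.5625
R_c = M/A = 3223.5625/275.1250 = 11.7167 mm
θ = 117° = 2.042035 rad
V = θ·R_c·A = 2.042035·11.7167·275.1250 = 6582.628 mm³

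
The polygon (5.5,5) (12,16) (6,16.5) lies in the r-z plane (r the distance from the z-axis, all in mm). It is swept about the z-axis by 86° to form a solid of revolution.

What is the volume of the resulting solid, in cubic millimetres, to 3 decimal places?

Profile (r,z), 3 vertices: (5.5,5) (12,16) (6,16.5)
edge 0: (5.5,5)→(12,16)  cross = 5.5·16 − 12·5 = 28.0000; (r_i+r_j)·cross = 17.5·28.0000 = 490.0000
edge 1: (12,16)→(6,16.5)  cross = 12·16.5 − 6·16 = 102.0000; (r_i+r_j)·cross = 18·102.0000 = 1836.0000
edge 2: (6,16.5)→(5.5,5)  cross = 6·5 − 5.5·16.5 = -60.7500; (r_i+r_j)·cross = 11.5·-60.7500 = -698.6250
Σcross = 69.2500 → A = |Σcross|/2 = 34.6250 mm²
Σ(r_i+r_j)·cross = 1627.3750 → first moment M = |Σ|/6 = 271.2292
R_c = M/A = 271.2292/34.6250 = 7.8333 mm
θ = 86° = 1.500983 rad
V = θ·R_c·A = 1.500983·7.8333·34.6250 = 407.110 mm³

Volume = 407.110 mm³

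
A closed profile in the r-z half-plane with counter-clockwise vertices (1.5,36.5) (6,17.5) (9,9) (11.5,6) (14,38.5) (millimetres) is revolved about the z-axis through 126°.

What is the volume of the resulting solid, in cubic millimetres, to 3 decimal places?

Volume = 4457.102 mm³

Profile (r,z), 5 vertices: (1.5,36.5) (6,17.5) (9,9) (11.5,6) (14,38.5)
edge 0: (1.5,36.5)→(6,17.5)  cross = 1.5·17.5 − 6·36.5 = -192.7500; (r_i+r_j)·cross = 7.5·-192.7500 = -1445.6250
edge 1: (6,17.5)→(9,9)  cross = 6·9 − 9·17.5 = -103.5000; (r_i+r_j)·cross = 15·-103.5000 = -1552.5000
edge 2: (9,9)→(11.5,6)  cross = 9·6 − 11.5·9 = -49.5000; (r_i+r_j)·cross = 20.5·-49.5000 = -1014.7500
edge 3: (11.5,6)→(14,38.5)  cross = 11.5·38.5 − 14·6 = 358.7500; (r_i+r_j)·cross = 25.5·358.7500 = 9148.1250
edge 4: (14,38.5)→(1.5,36.5)  cross = 14·36.5 − 1.5·38.5 = 453.2500; (r_i+r_j)·cross = 15.5·453.2500 = 7025.3750
Σcross = 466.2500 → A = |Σcross|/2 = 233.1250 mm²
Σ(r_i+r_j)·cross = 12160.6250 → first moment M = |Σ|/6 = 2026.7708
R_c = M/A = 2026.7708/233.1250 = 8.6939 mm
θ = 126° = 2.199115 rad
V = θ·R_c·A = 2.199115·8.6939·233.1250 = 4457.102 mm³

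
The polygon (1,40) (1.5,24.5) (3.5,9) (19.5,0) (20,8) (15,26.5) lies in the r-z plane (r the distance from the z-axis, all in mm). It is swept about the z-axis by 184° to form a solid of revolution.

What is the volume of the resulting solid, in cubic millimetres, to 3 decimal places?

Volume = 13488.707 mm³

Profile (r,z), 6 vertices: (1,40) (1.5,24.5) (3.5,9) (19.5,0) (20,8) (15,26.5)
edge 0: (1,40)→(1.5,24.5)  cross = 1·24.5 − 1.5·40 = -35.5000; (r_i+r_j)·cross = 2.5·-35.5000 = -88.7500
edge 1: (1.5,24.5)→(3.5,9)  cross = 1.5·9 − 3.5·24.5 = -72.2500; (r_i+r_j)·cross = 5·-72.2500 = -361.2500
edge 2: (3.5,9)→(19.5,0)  cross = 3.5·0 − 19.5·9 = -175.5000; (r_i+r_j)·cross = 23·-175.5000 = -4036.5000
edge 3: (19.5,0)→(20,8)  cross = 19.5·8 − 20·0 = 156.0000; (r_i+r_j)·cross = 39.5·156.0000 = 6162.0000
edge 4: (20,8)→(15,26.5)  cross = 20·26.5 − 15·8 = 410.0000; (r_i+r_j)·cross = 35·410.0000 = 14350.0000
edge 5: (15,26.5)→(1,40)  cross = 15·40 − 1·26.5 = 573.5000; (r_i+r_j)·cross = 16·573.5000 = 9176.0000
Σcross = 856.2500 → A = |Σcross|/2 = 428.1250 mm²
Σ(r_i+r_j)·cross = 25201.5000 → first moment M = |Σ|/6 = 4200.2500
R_c = M/A = 4200.2500/428.1250 = 9.8108 mm
θ = 184° = 3.211406 rad
V = θ·R_c·A = 3.211406·9.8108·428.1250 = 13488.707 mm³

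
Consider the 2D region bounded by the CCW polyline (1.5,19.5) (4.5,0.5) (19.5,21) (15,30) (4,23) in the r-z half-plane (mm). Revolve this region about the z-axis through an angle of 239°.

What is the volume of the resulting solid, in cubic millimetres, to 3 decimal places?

Profile (r,z), 5 vertices: (1.5,19.5) (4.5,0.5) (19.5,21) (15,30) (4,23)
edge 0: (1.5,19.5)→(4.5,0.5)  cross = 1.5·0.5 − 4.5·19.5 = -87.0000; (r_i+r_j)·cross = 6·-87.0000 = -522.0000
edge 1: (4.5,0.5)→(19.5,21)  cross = 4.5·21 − 19.5·0.5 = 84.7500; (r_i+r_j)·cross = 24·84.7500 = 2034.0000
edge 2: (19.5,21)→(15,30)  cross = 19.5·30 − 15·21 = 270.0000; (r_i+r_j)·cross = 34.5·270.0000 = 9315.0000
edge 3: (15,30)→(4,23)  cross = 15·23 − 4·30 = 225.0000; (r_i+r_j)·cross = 19·225.0000 = 4275.0000
edge 4: (4,23)→(1.5,19.5)  cross = 4·19.5 − 1.5·23 = 43.5000; (r_i+r_j)·cross = 5.5·43.5000 = 239.2500
Σcross = 536.2500 → A = |Σcross|/2 = 268.1250 mm²
Σ(r_i+r_j)·cross = 15341.2500 → first moment M = |Σ|/6 = 2556.8750
R_c = M/A = 2556.8750/268.1250 = 9.5361 mm
θ = 239° = 4.171337 rad
V = θ·R_c·A = 4.171337·9.5361·268.1250 = 10665.587 mm³

Volume = 10665.587 mm³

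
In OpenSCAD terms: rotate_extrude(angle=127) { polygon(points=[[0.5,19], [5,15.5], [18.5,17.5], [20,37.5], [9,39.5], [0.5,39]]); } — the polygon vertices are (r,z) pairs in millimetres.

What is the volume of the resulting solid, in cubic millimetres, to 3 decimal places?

Profile (r,z), 6 vertices: (0.5,19) (5,15.5) (18.5,17.5) (20,37.5) (9,39.5) (0.5,39)
edge 0: (0.5,19)→(5,15.5)  cross = 0.5·15.5 − 5·19 = -87.2500; (r_i+r_j)·cross = 5.5·-87.2500 = -479.8750
edge 1: (5,15.5)→(18.5,17.5)  cross = 5·17.5 − 18.5·15.5 = -199.2500; (r_i+r_j)·cross = 23.5·-199.2500 = -4682.3750
edge 2: (18.5,17.5)→(20,37.5)  cross = 18.5·37.5 − 20·17.5 = 343.7500; (r_i+r_j)·cross = 38.5·343.7500 = 13234.3750
edge 3: (20,37.5)→(9,39.5)  cross = 20·39.5 − 9·37.5 = 452.5000; (r_i+r_j)·cross = 29·452.5000 = 13122.5000
edge 4: (9,39.5)→(0.5,39)  cross = 9·39 − 0.5·39.5 = 331.2500; (r_i+r_j)·cross = 9.5·331.2500 = 3146.8750
edge 5: (0.5,39)→(0.5,19)  cross = 0.5·19 − 0.5·39 = -10.0000; (r_i+r_j)·cross = 1·-10.0000 = -10.0000
Σcross = 831.0000 → A = |Σcross|/2 = 415.5000 mm²
Σ(r_i+r_j)·cross = 24331.5000 → first moment M = |Σ|/6 = 4055.2500
R_c = M/A = 4055.2500/415.5000 = 9.7599 mm
θ = 127° = 2.216568 rad
V = θ·R_c·A = 2.216568·9.7599·415.5000 = 8988.738 mm³

Volume = 8988.738 mm³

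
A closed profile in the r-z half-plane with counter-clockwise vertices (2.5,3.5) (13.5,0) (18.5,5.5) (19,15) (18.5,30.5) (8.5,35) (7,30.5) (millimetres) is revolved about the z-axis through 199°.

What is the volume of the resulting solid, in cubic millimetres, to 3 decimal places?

Volume = 17160.239 mm³

Profile (r,z), 7 vertices: (2.5,3.5) (13.5,0) (18.5,5.5) (19,15) (18.5,30.5) (8.5,35) (7,30.5)
edge 0: (2.5,3.5)→(13.5,0)  cross = 2.5·0 − 13.5·3.5 = -47.2500; (r_i+r_j)·cross = 16·-47.2500 = -756.0000
edge 1: (13.5,0)→(18.5,5.5)  cross = 13.5·5.5 − 18.5·0 = 74.2500; (r_i+r_j)·cross = 32·74.2500 = 2376.0000
edge 2: (18.5,5.5)→(19,15)  cross = 18.5·15 − 19·5.5 = 173.0000; (r_i+r_j)·cross = 37.5·173.0000 = 6487.5000
edge 3: (19,15)→(18.5,30.5)  cross = 19·30.5 − 18.5·15 = 302.0000; (r_i+r_j)·cross = 37.5·302.0000 = 11325.0000
edge 4: (18.5,30.5)→(8.5,35)  cross = 18.5·35 − 8.5·30.5 = 388.2500; (r_i+r_j)·cross = 27·388.2500 = 10482.7500
edge 5: (8.5,35)→(7,30.5)  cross = 8.5·30.5 − 7·35 = 14.2500; (r_i+r_j)·cross = 15.5·14.2500 = 220.8750
edge 6: (7,30.5)→(2.5,3.5)  cross = 7·3.5 − 2.5·30.5 = -51.7500; (r_i+r_j)·cross = 9.5·-51.7500 = -491.6250
Σcross = 852.7500 → A = |Σcross|/2 = 426.3750 mm²
Σ(r_i+r_j)·cross = 29644.5000 → first moment M = |Σ|/6 = 4940.7500
R_c = M/A = 4940.7500/426.3750 = 11.5878 mm
θ = 199° = 3.473205 rad
V = θ·R_c·A = 3.473205·11.5878·426.3750 = 17160.239 mm³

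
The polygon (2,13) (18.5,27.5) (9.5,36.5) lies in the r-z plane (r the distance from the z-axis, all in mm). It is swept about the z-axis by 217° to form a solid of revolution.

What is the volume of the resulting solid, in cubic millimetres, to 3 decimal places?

Volume = 5283.373 mm³

Profile (r,z), 3 vertices: (2,13) (18.5,27.5) (9.5,36.5)
edge 0: (2,13)→(18.5,27.5)  cross = 2·27.5 − 18.5·13 = -185.5000; (r_i+r_j)·cross = 20.5·-185.5000 = -3802.7500
edge 1: (18.5,27.5)→(9.5,36.5)  cross = 18.5·36.5 − 9.5·27.5 = 414.0000; (r_i+r_j)·cross = 28·414.0000 = 11592.0000
edge 2: (9.5,36.5)→(2,13)  cross = 9.5·13 − 2·36.5 = 50.5000; (r_i+r_j)·cross = 11.5·50.5000 = 580.7500
Σcross = 279.0000 → A = |Σcross|/2 = 139.5000 mm²
Σ(r_i+r_j)·cross = 8370.0000 → first moment M = |Σ|/6 = 1395.0000
R_c = M/A = 1395.0000/139.5000 = 10.0000 mm
θ = 217° = 3.787364 rad
V = θ·R_c·A = 3.787364·10.0000·139.5000 = 5283.373 mm³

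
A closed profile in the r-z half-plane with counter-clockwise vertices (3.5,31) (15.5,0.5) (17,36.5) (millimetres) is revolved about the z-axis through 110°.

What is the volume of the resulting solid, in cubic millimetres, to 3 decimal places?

Profile (r,z), 3 vertices: (3.5,31) (15.5,0.5) (17,36.5)
edge 0: (3.5,31)→(15.5,0.5)  cross = 3.5·0.5 − 15.5·31 = -478.7500; (r_i+r_j)·cross = 19·-478.7500 = -9096.2500
edge 1: (15.5,0.5)→(17,36.5)  cross = 15.5·36.5 − 17·0.5 = 557.2500; (r_i+r_j)·cross = 32.5·557.2500 = 18110.6250
edge 2: (17,36.5)→(3.5,31)  cross = 17·31 − 3.5·36.5 = 399.2500; (r_i+r_j)·cross = 20.5·399.2500 = 8184.6250
Σcross = 477.7500 → A = |Σcross|/2 = 238.8750 mm²
Σ(r_i+r_j)·cross = 17199.0000 → first moment M = |Σ|/6 = 2866.5000
R_c = M/A = 2866.5000/238.8750 = 12.0000 mm
θ = 110° = 1.919862 rad
V = θ·R_c·A = 1.919862·12.0000·238.8750 = 5503.285 mm³

Volume = 5503.285 mm³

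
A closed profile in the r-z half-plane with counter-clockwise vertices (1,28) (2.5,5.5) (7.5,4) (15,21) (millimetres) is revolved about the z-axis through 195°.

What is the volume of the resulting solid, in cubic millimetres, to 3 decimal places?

Volume = 4560.262 mm³

Profile (r,z), 4 vertices: (1,28) (2.5,5.5) (7.5,4) (15,21)
edge 0: (1,28)→(2.5,5.5)  cross = 1·5.5 − 2.5·28 = -64.5000; (r_i+r_j)·cross = 3.5·-64.5000 = -225.7500
edge 1: (2.5,5.5)→(7.5,4)  cross = 2.5·4 − 7.5·5.5 = -31.2500; (r_i+r_j)·cross = 10·-31.2500 = -312.5000
edge 2: (7.5,4)→(15,21)  cross = 7.5·21 − 15·4 = 97.5000; (r_i+r_j)·cross = 22.5·97.5000 = 2193.7500
edge 3: (15,21)→(1,28)  cross = 15·28 − 1·21 = 399.0000; (r_i+r_j)·cross = 16·399.0000 = 6384.0000
Σcross = 400.7500 → A = |Σcross|/2 = 200.3750 mm²
Σ(r_i+r_j)·cross = 8039.5000 → first moment M = |Σ|/6 = 1339.9167
R_c = M/A = 1339.9167/200.3750 = 6.6870 mm
θ = 195° = 3.403392 rad
V = θ·R_c·A = 3.403392·6.6870·200.3750 = 4560.262 mm³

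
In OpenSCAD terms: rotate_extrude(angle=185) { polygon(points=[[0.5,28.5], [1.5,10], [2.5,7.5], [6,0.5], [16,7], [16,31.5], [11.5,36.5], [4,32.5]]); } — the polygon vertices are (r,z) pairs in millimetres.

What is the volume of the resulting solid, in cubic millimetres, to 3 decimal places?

Profile (r,z), 8 vertices: (0.5,28.5) (1.5,10) (2.5,7.5) (6,0.5) (16,7) (16,31.5) (11.5,36.5) (4,32.5)
edge 0: (0.5,28.5)→(1.5,10)  cross = 0.5·10 − 1.5·28.5 = -37.7500; (r_i+r_j)·cross = 2·-37.7500 = -75.5000
edge 1: (1.5,10)→(2.5,7.5)  cross = 1.5·7.5 − 2.5·10 = -13.7500; (r_i+r_j)·cross = 4·-13.7500 = -55.0000
edge 2: (2.5,7.5)→(6,0.5)  cross = 2.5·0.5 − 6·7.5 = -43.7500; (r_i+r_j)·cross = 8.5·-43.7500 = -371.8750
edge 3: (6,0.5)→(16,7)  cross = 6·7 − 16·0.5 = 34.0000; (r_i+r_j)·cross = 22·34.0000 = 748.0000
edge 4: (16,7)→(16,31.5)  cross = 16·31.5 − 16·7 = 392.0000; (r_i+r_j)·cross = 32·392.0000 = 12544.0000
edge 5: (16,31.5)→(11.5,36.5)  cross = 16·36.5 − 11.5·31.5 = 221.7500; (r_i+r_j)·cross = 27.5·221.7500 = 6098.1250
edge 6: (11.5,36.5)→(4,32.5)  cross = 11.5·32.5 − 4·36.5 = 227.7500; (r_i+r_j)·cross = 15.5·227.7500 = 3530.1250
edge 7: (4,32.5)→(0.5,28.5)  cross = 4·28.5 − 0.5·32.5 = 97.7500; (r_i+r_j)·cross = 4.5·97.7500 = 439.8750
Σcross = 878.0000 → A = |Σcross|/2 = 439.0000 mm²
Σ(r_i+r_j)·cross = 22857.7500 → first moment M = |Σ|/6 = 3809.6250
R_c = M/A = 3809.6250/439.0000 = 8.6780 mm
θ = 185° = 3.228859 rad
V = θ·R_c·A = 3.228859·8.6780·439.0000 = 12300.742 mm³

Volume = 12300.742 mm³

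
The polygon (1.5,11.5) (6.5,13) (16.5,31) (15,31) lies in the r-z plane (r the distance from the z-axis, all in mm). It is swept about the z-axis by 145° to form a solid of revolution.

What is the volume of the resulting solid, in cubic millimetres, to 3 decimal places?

Profile (r,z), 4 vertices: (1.5,11.5) (6.5,13) (16.5,31) (15,31)
edge 0: (1.5,11.5)→(6.5,13)  cross = 1.5·13 − 6.5·11.5 = -55.2500; (r_i+r_j)·cross = 8·-55.2500 = -442.0000
edge 1: (6.5,13)→(16.5,31)  cross = 6.5·31 − 16.5·13 = -13.0000; (r_i+r_j)·cross = 23·-13.0000 = -299.0000
edge 2: (16.5,31)→(15,31)  cross = 16.5·31 − 15·31 = 46.5000; (r_i+r_j)·cross = 31.5·46.5000 = 1464.7500
edge 3: (15,31)→(1.5,11.5)  cross = 15·11.5 − 1.5·31 = 126.0000; (r_i+r_j)·cross = 16.5·126.0000 = 2079.0000
Σcross = 104.2500 → A = |Σcross|/2 = 52.1250 mm²
Σ(r_i+r_j)·cross = 2802.7500 → first moment M = |Σ|/6 = 467.1250
R_c = M/A = 467.1250/52.1250 = 8.9616 mm
θ = 145° = 2.530727 rad
V = θ·R_c·A = 2.530727·8.9616·52.1250 = 1182.166 mm³

Volume = 1182.166 mm³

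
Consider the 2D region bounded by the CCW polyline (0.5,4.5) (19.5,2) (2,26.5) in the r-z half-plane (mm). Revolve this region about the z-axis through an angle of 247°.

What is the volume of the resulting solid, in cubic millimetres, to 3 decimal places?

Volume = 6666.545 mm³

Profile (r,z), 3 vertices: (0.5,4.5) (19.5,2) (2,26.5)
edge 0: (0.5,4.5)→(19.5,2)  cross = 0.5·2 − 19.5·4.5 = -86.7500; (r_i+r_j)·cross = 20·-86.7500 = -1735.0000
edge 1: (19.5,2)→(2,26.5)  cross = 19.5·26.5 − 2·2 = 512.7500; (r_i+r_j)·cross = 21.5·512.7500 = 11024.1250
edge 2: (2,26.5)→(0.5,4.5)  cross = 2·4.5 − 0.5·26.5 = -4.2500; (r_i+r_j)·cross = 2.5·-4.2500 = -10.6250
Σcross = 421.7500 → A = |Σcross|/2 = 210.8750 mm²
Σ(r_i+r_j)·cross = 9278.5000 → first moment M = |Σ|/6 = 1546.4167
R_c = M/A = 1546.4167/210.8750 = 7.3333 mm
θ = 247° = 4.310963 rad
V = θ·R_c·A = 4.310963·7.3333·210.8750 = 6666.545 mm³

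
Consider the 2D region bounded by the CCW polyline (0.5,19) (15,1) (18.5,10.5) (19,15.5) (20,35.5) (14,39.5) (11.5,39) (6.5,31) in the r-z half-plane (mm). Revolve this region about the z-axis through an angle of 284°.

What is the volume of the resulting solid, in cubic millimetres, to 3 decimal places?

Volume = 26969.389 mm³

Profile (r,z), 8 vertices: (0.5,19) (15,1) (18.5,10.5) (19,15.5) (20,35.5) (14,39.5) (11.5,39) (6.5,31)
edge 0: (0.5,19)→(15,1)  cross = 0.5·1 − 15·19 = -284.5000; (r_i+r_j)·cross = 15.5·-284.5000 = -4409.7500
edge 1: (15,1)→(18.5,10.5)  cross = 15·10.5 − 18.5·1 = 139.0000; (r_i+r_j)·cross = 33.5·139.0000 = 4656.5000
edge 2: (18.5,10.5)→(19,15.5)  cross = 18.5·15.5 − 19·10.5 = 87.2500; (r_i+r_j)·cross = 37.5·87.2500 = 3271.8750
edge 3: (19,15.5)→(20,35.5)  cross = 19·35.5 − 20·15.5 = 364.5000; (r_i+r_j)·cross = 39·364.5000 = 14215.5000
edge 4: (20,35.5)→(14,39.5)  cross = 20·39.5 − 14·35.5 = 293.0000; (r_i+r_j)·cross = 34·293.0000 = 9962.0000
edge 5: (14,39.5)→(11.5,39)  cross = 14·39 − 11.5·39.5 = 91.7500; (r_i+r_j)·cross = 25.5·91.7500 = 2339.6250
edge 6: (11.5,39)→(6.5,31)  cross = 11.5·31 − 6.5·39 = 103.0000; (r_i+r_j)·cross = 18·103.0000 = 1854.0000
edge 7: (6.5,31)→(0.5,19)  cross = 6.5·19 − 0.5·31 = 108.0000; (r_i+r_j)·cross = 7·108.0000 = 756.0000
Σcross = 902.0000 → A = |Σcross|/2 = 451.0000 mm²
Σ(r_i+r_j)·cross = 32645.7500 → first moment M = |Σ|/6 = 5440.9583
R_c = M/A = 5440.9583/451.0000 = 12.0642 mm
θ = 284° = 4.956735 rad
V = θ·R_c·A = 4.956735·12.0642·451.0000 = 26969.389 mm³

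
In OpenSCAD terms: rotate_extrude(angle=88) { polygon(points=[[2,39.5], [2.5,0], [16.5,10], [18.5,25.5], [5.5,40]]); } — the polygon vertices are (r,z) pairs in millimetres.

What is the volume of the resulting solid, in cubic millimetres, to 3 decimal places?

Profile (r,z), 5 vertices: (2,39.5) (2.5,0) (16.5,10) (18.5,25.5) (5.5,40)
edge 0: (2,39.5)→(2.5,0)  cross = 2·0 − 2.5·39.5 = -98.7500; (r_i+r_j)·cross = 4.5·-98.7500 = -444.3750
edge 1: (2.5,0)→(16.5,10)  cross = 2.5·10 − 16.5·0 = 25.0000; (r_i+r_j)·cross = 19·25.0000 = 475.0000
edge 2: (16.5,10)→(18.5,25.5)  cross = 16.5·25.5 − 18.5·10 = 235.7500; (r_i+r_j)·cross = 35·235.7500 = 8251.2500
edge 3: (18.5,25.5)→(5.5,40)  cross = 18.5·40 − 5.5·25.5 = 599.7500; (r_i+r_j)·cross = 24·599.7500 = 14394.0000
edge 4: (5.5,40)→(2,39.5)  cross = 5.5·39.5 − 2·40 = 137.2500; (r_i+r_j)·cross = 7.5·137.2500 = 1029.3750
Σcross = 899.0000 → A = |Σcross|/2 = 449.5000 mm²
Σ(r_i+r_j)·cross = 23705.2500 → first moment M = |Σ|/6 = 3950.8750
R_c = M/A = 3950.8750/449.5000 = 8.7895 mm
θ = 88° = 1.535890 rad
V = θ·R_c·A = 1.535890·8.7895·449.5000 = 6068.108 mm³

Volume = 6068.108 mm³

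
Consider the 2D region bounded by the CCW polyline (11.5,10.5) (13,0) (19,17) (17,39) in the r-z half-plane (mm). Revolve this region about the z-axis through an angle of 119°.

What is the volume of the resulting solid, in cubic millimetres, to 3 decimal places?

Profile (r,z), 4 vertices: (11.5,10.5) (13,0) (19,17) (17,39)
edge 0: (11.5,10.5)→(13,0)  cross = 11.5·0 − 13·10.5 = -136.5000; (r_i+r_j)·cross = 24.5·-136.5000 = -3344.2500
edge 1: (13,0)→(19,17)  cross = 13·17 − 19·0 = 221.0000; (r_i+r_j)·cross = 32·221.0000 = 7072.0000
edge 2: (19,17)→(17,39)  cross = 19·39 − 17·17 = 452.0000; (r_i+r_j)·cross = 36·452.0000 = 16272.0000
edge 3: (17,39)→(11.5,10.5)  cross = 17·10.5 − 11.5·39 = -270.0000; (r_i+r_j)·cross = 28.5·-270.0000 = -7695.0000
Σcross = 266.5000 → A = |Σcross|/2 = 133.2500 mm²
Σ(r_i+r_j)·cross = 12304.7500 → first moment M = |Σ|/6 = 2050.7917
R_c = M/A = 2050.7917/133.2500 = 15.3906 mm
θ = 119° = 2.076942 rad
V = θ·R_c·A = 2.076942·15.3906·133.2500 = 4259.375 mm³

Volume = 4259.375 mm³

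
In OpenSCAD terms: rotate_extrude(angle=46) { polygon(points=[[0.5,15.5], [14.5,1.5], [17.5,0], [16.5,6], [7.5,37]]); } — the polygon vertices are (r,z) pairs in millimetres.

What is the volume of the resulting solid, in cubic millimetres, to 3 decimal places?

Profile (r,z), 5 vertices: (0.5,15.5) (14.5,1.5) (17.5,0) (16.5,6) (7.5,37)
edge 0: (0.5,15.5)→(14.5,1.5)  cross = 0.5·1.5 − 14.5·15.5 = -224.0000; (r_i+r_j)·cross = 15·-224.0000 = -3360.0000
edge 1: (14.5,1.5)→(17.5,0)  cross = 14.5·0 − 17.5·1.5 = -26.2500; (r_i+r_j)·cross = 32·-26.2500 = -840.0000
edge 2: (17.5,0)→(16.5,6)  cross = 17.5·6 − 16.5·0 = 105.0000; (r_i+r_j)·cross = 34·105.0000 = 3570.0000
edge 3: (16.5,6)→(7.5,37)  cross = 16.5·37 − 7.5·6 = 565.5000; (r_i+r_j)·cross = 24·565.5000 = 13572.0000
edge 4: (7.5,37)→(0.5,15.5)  cross = 7.5·15.5 − 0.5·37 = 97.7500; (r_i+r_j)·cross = 8·97.7500 = 782.0000
Σcross = 518.0000 → A = |Σcross|/2 = 259.0000 mm²
Σ(r_i+r_j)·cross = 13724.0000 → first moment M = |Σ|/6 = 2287.3333
R_c = M/A = 2287.3333/259.0000 = 8.8314 mm
θ = 46° = 0.802851 rad
V = θ·R_c·A = 0.802851·8.8314·259.0000 = 1836.389 mm³

Volume = 1836.389 mm³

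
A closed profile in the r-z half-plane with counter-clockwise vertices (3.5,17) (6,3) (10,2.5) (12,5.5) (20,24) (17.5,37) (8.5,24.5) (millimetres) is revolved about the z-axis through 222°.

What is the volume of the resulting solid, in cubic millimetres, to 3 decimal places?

Profile (r,z), 7 vertices: (3.5,17) (6,3) (10,2.5) (12,5.5) (20,24) (17.5,37) (8.5,24.5)
edge 0: (3.5,17)→(6,3)  cross = 3.5·3 − 6·17 = -91.5000; (r_i+r_j)·cross = 9.5·-91.5000 = -869.2500
edge 1: (6,3)→(10,2.5)  cross = 6·2.5 − 10·3 = -15.0000; (r_i+r_j)·cross = 16·-15.0000 = -240.0000
edge 2: (10,2.5)→(12,5.5)  cross = 10·5.5 − 12·2.5 = 25.0000; (r_i+r_j)·cross = 22·25.0000 = 550.0000
edge 3: (12,5.5)→(20,24)  cross = 12·24 − 20·5.5 = 178.0000; (r_i+r_j)·cross = 32·178.0000 = 5696.0000
edge 4: (20,24)→(17.5,37)  cross = 20·37 − 17.5·24 = 320.0000; (r_i+r_j)·cross = 37.5·320.0000 = 12000.0000
edge 5: (17.5,37)→(8.5,24.5)  cross = 17.5·24.5 − 8.5·37 = 114.2500; (r_i+r_j)·cross = 26·114.2500 = 2970.5000
edge 6: (8.5,24.5)→(3.5,17)  cross = 8.5·17 − 3.5·24.5 = 58.7500; (r_i+r_j)·cross = 12·58.7500 = 705.0000
Σcross = 589.5000 → A = |Σcross|/2 = 294.7500 mm²
Σ(r_i+r_j)·cross = 20812.2500 → first moment M = |Σ|/6 = 3468.7083
R_c = M/A = 3468.7083/294.7500 = 11.7683 mm
θ = 222° = 3.874631 rad
V = θ·R_c·A = 3.874631·11.7683·294.7500 = 13439.965 mm³

Volume = 13439.965 mm³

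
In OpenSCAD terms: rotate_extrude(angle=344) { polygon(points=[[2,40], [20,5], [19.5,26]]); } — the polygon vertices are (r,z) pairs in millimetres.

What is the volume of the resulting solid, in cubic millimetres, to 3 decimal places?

Volume = 14970.556 mm³

Profile (r,z), 3 vertices: (2,40) (20,5) (19.5,26)
edge 0: (2,40)→(20,5)  cross = 2·5 − 20·40 = -790.0000; (r_i+r_j)·cross = 22·-790.0000 = -17380.0000
edge 1: (20,5)→(19.5,26)  cross = 20·26 − 19.5·5 = 422.5000; (r_i+r_j)·cross = 39.5·422.5000 = 16688.7500
edge 2: (19.5,26)→(2,40)  cross = 19.5·40 − 2·26 = 728.0000; (r_i+r_j)·cross = 21.5·728.0000 = 15652.0000
Σcross = 360.5000 → A = |Σcross|/2 = 180.2500 mm²
Σ(r_i+r_j)·cross = 14960.7500 → first moment M = |Σ|/6 = 2493.4583
R_c = M/A = 2493.4583/180.2500 = 13.8333 mm
θ = 344° = 6.003933 rad
V = θ·R_c·A = 6.003933·13.8333·180.2500 = 14970.556 mm³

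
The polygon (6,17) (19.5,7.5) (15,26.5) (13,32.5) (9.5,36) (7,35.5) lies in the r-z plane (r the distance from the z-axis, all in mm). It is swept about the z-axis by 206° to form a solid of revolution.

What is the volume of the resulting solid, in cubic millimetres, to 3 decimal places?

Profile (r,z), 6 vertices: (6,17) (19.5,7.5) (15,26.5) (13,32.5) (9.5,36) (7,35.5)
edge 0: (6,17)→(19.5,7.5)  cross = 6·7.5 − 19.5·17 = -286.5000; (r_i+r_j)·cross = 25.5·-286.5000 = -7305.7500
edge 1: (19.5,7.5)→(15,26.5)  cross = 19.5·26.5 − 15·7.5 = 404.2500; (r_i+r_j)·cross = 34.5·404.2500 = 13946.6250
edge 2: (15,26.5)→(13,32.5)  cross = 15·32.5 − 13·26.5 = 143.0000; (r_i+r_j)·cross = 28·143.0000 = 4004.0000
edge 3: (13,32.5)→(9.5,36)  cross = 13·36 − 9.5·32.5 = 159.2500; (r_i+r_j)·cross = 22.5·159.2500 = 3583.1250
edge 4: (9.5,36)→(7,35.5)  cross = 9.5·35.5 − 7·36 = 85.2500; (r_i+r_j)·cross = 16.5·85.2500 = 1406.6250
edge 5: (7,35.5)→(6,17)  cross = 7·17 − 6·35.5 = -94.0000; (r_i+r_j)·cross = 13·-94.0000 = -1222.0000
Σcross = 411.2500 → A = |Σcross|/2 = 205.6250 mm²
Σ(r_i+r_j)·cross = 14412.6250 → first moment M = |Σ|/6 = 2402.1042
R_c = M/A = 2402.1042/205.6250 = 11.6820 mm
θ = 206° = 3.595378 rad
V = θ·R_c·A = 3.595378·11.6820·205.6250 = 8636.473 mm³

Volume = 8636.473 mm³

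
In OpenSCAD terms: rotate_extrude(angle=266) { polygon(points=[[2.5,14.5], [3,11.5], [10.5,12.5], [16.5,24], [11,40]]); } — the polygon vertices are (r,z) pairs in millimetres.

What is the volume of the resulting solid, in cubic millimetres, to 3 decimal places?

Volume = 9071.206 mm³

Profile (r,z), 5 vertices: (2.5,14.5) (3,11.5) (10.5,12.5) (16.5,24) (11,40)
edge 0: (2.5,14.5)→(3,11.5)  cross = 2.5·11.5 − 3·14.5 = -14.7500; (r_i+r_j)·cross = 5.5·-14.7500 = -81.1250
edge 1: (3,11.5)→(10.5,12.5)  cross = 3·12.5 − 10.5·11.5 = -83.2500; (r_i+r_j)·cross = 13.5·-83.2500 = -1123.8750
edge 2: (10.5,12.5)→(16.5,24)  cross = 10.5·24 − 16.5·12.5 = 45.7500; (r_i+r_j)·cross = 27·45.7500 = 1235.2500
edge 3: (16.5,24)→(11,40)  cross = 16.5·40 − 11·24 = 396.0000; (r_i+r_j)·cross = 27.5·396.0000 = 10890.0000
edge 4: (11,40)→(2.5,14.5)  cross = 11·14.5 − 2.5·40 = 59.5000; (r_i+r_j)·cross = 13.5·59.5000 = 803.2500
Σcross = 403.2500 → A = |Σcross|/2 = 201.6250 mm²
Σ(r_i+r_j)·cross = 11723.5000 → first moment M = |Σ|/6 = 1953.9167
R_c = M/A = 1953.9167/201.6250 = 9.6908 mm
θ = 266° = 4.642576 rad
V = θ·R_c·A = 4.642576·9.6908·201.6250 = 9071.206 mm³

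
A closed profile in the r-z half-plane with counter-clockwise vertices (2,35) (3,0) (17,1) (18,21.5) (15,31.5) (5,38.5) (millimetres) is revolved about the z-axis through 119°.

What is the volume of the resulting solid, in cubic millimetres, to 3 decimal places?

Profile (r,z), 6 vertices: (2,35) (3,0) (17,1) (18,21.5) (15,31.5) (5,38.5)
edge 0: (2,35)→(3,0)  cross = 2·0 − 3·35 = -105.0000; (r_i+r_j)·cross = 5·-105.0000 = -525.0000
edge 1: (3,0)→(17,1)  cross = 3·1 − 17·0 = 3.0000; (r_i+r_j)·cross = 20·3.0000 = 60.0000
edge 2: (17,1)→(18,21.5)  cross = 17·21.5 − 18·1 = 347.5000; (r_i+r_j)·cross = 35·347.5000 = 12162.5000
edge 3: (18,21.5)→(15,31.5)  cross = 18·31.5 − 15·21.5 = 244.5000; (r_i+r_j)·cross = 33·244.5000 = 8068.5000
edge 4: (15,31.5)→(5,38.5)  cross = 15·38.5 − 5·31.5 = 420.0000; (r_i+r_j)·cross = 20·420.0000 = 8400.0000
edge 5: (5,38.5)→(2,35)  cross = 5·35 − 2·38.5 = 98.0000; (r_i+r_j)·cross = 7·98.0000 = 686.0000
Σcross = 1008.0000 → A = |Σcross|/2 = 504.0000 mm²
Σ(r_i+r_j)·cross = 28852.0000 → first moment M = |Σ|/6 = 4808.6667
R_c = M/A = 4808.6667/504.0000 = 9.5410 mm
θ = 119° = 2.076942 rad
V = θ·R_c·A = 2.076942·9.5410·504.0000 = 9987.321 mm³

Volume = 9987.321 mm³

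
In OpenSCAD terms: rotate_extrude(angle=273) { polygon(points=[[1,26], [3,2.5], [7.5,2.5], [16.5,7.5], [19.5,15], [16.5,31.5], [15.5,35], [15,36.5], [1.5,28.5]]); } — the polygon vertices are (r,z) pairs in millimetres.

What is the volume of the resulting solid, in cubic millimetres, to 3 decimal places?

Profile (r,z), 9 vertices: (1,26) (3,2.5) (7.5,2.5) (16.5,7.5) (19.5,15) (16.5,31.5) (15.5,35) (15,36.5) (1.5,28.5)
edge 0: (1,26)→(3,2.5)  cross = 1·2.5 − 3·26 = -75.5000; (r_i+r_j)·cross = 4·-75.5000 = -302.0000
edge 1: (3,2.5)→(7.5,2.5)  cross = 3·2.5 − 7.5·2.5 = -11.2500; (r_i+r_j)·cross = 10.5·-11.2500 = -118.1250
edge 2: (7.5,2.5)→(16.5,7.5)  cross = 7.5·7.5 − 16.5·2.5 = 15.0000; (r_i+r_j)·cross = 24·15.0000 = 360.0000
edge 3: (16.5,7.5)→(19.5,15)  cross = 16.5·15 − 19.5·7.5 = 101.2500; (r_i+r_j)·cross = 36·101.2500 = 3645.0000
edge 4: (19.5,15)→(16.5,31.5)  cross = 19.5·31.5 − 16.5·15 = 366.7500; (r_i+r_j)·cross = 36·366.7500 = 13203.0000
edge 5: (16.5,31.5)→(15.5,35)  cross = 16.5·35 − 15.5·31.5 = 89.2500; (r_i+r_j)·cross = 32·89.2500 = 2856.0000
edge 6: (15.5,35)→(15,36.5)  cross = 15.5·36.5 − 15·35 = 40.7500; (r_i+r_j)·cross = 30.5·40.7500 = 1242.8750
edge 7: (15,36.5)→(1.5,28.5)  cross = 15·28.5 − 1.5·36.5 = 372.7500; (r_i+r_j)·cross = 16.5·372.7500 = 6150.3750
edge 8: (1.5,28.5)→(1,26)  cross = 1.5·26 − 1·28.5 = 10.5000; (r_i+r_j)·cross = 2.5·10.5000 = 26.2500
Σcross = 909.5000 → A = |Σcross|/2 = 454.7500 mm²
Σ(r_i+r_j)·cross = 27063.3750 → first moment M = |Σ|/6 = 4510.5625
R_c = M/A = 4510.5625/454.7500 = 9.9188 mm
θ = 273° = 4.764749 rad
V = θ·R_c·A = 4.764749·9.9188·454.7500 = 21491.698 mm³

Volume = 21491.698 mm³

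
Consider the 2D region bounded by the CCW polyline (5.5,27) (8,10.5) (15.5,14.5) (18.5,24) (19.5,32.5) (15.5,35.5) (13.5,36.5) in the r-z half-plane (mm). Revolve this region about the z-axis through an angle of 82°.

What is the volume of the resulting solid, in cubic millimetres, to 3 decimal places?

Volume = 4191.718 mm³

Profile (r,z), 7 vertices: (5.5,27) (8,10.5) (15.5,14.5) (18.5,24) (19.5,32.5) (15.5,35.5) (13.5,36.5)
edge 0: (5.5,27)→(8,10.5)  cross = 5.5·10.5 − 8·27 = -158.2500; (r_i+r_j)·cross = 13.5·-158.2500 = -2136.3750
edge 1: (8,10.5)→(15.5,14.5)  cross = 8·14.5 − 15.5·10.5 = -46.7500; (r_i+r_j)·cross = 23.5·-46.7500 = -1098.6250
edge 2: (15.5,14.5)→(18.5,24)  cross = 15.5·24 − 18.5·14.5 = 103.7500; (r_i+r_j)·cross = 34·103.7500 = 3527.5000
edge 3: (18.5,24)→(19.5,32.5)  cross = 18.5·32.5 − 19.5·24 = 133.2500; (r_i+r_j)·cross = 38·133.2500 = 5063.5000
edge 4: (19.5,32.5)→(15.5,35.5)  cross = 19.5·35.5 − 15.5·32.5 = 188.5000; (r_i+r_j)·cross = 35·188.5000 = 6597.5000
edge 5: (15.5,35.5)→(13.5,36.5)  cross = 15.5·36.5 − 13.5·35.5 = 86.5000; (r_i+r_j)·cross = 29·86.5000 = 2508.5000
edge 6: (13.5,36.5)→(5.5,27)  cross = 13.5·27 − 5.5·36.5 = 163.7500; (r_i+r_j)·cross = 19·163.7500 = 3111.2500
Σcross = 470.7500 → A = |Σcross|/2 = 235.3750 mm²
Σ(r_i+r_j)·cross = 17573.2500 → first moment M = |Σ|/6 = 2928.8750
R_c = M/A = 2928.8750/235.3750 = 12.4434 mm
θ = 82° = 1.431170 rad
V = θ·R_c·A = 1.431170·12.4434·235.3750 = 4191.718 mm³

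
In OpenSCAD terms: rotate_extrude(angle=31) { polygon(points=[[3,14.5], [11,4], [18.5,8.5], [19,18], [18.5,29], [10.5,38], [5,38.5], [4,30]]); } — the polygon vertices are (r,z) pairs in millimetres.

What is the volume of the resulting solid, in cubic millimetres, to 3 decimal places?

Volume = 2500.912 mm³

Profile (r,z), 8 vertices: (3,14.5) (11,4) (18.5,8.5) (19,18) (18.5,29) (10.5,38) (5,38.5) (4,30)
edge 0: (3,14.5)→(11,4)  cross = 3·4 − 11·14.5 = -147.5000; (r_i+r_j)·cross = 14·-147.5000 = -2065.0000
edge 1: (11,4)→(18.5,8.5)  cross = 11·8.5 − 18.5·4 = 19.5000; (r_i+r_j)·cross = 29.5·19.5000 = 575.2500
edge 2: (18.5,8.5)→(19,18)  cross = 18.5·18 − 19·8.5 = 171.5000; (r_i+r_j)·cross = 37.5·171.5000 = 6431.2500
edge 3: (19,18)→(18.5,29)  cross = 19·29 − 18.5·18 = 218.0000; (r_i+r_j)·cross = 37.5·218.0000 = 8175.0000
edge 4: (18.5,29)→(10.5,38)  cross = 18.5·38 − 10.5·29 = 398.5000; (r_i+r_j)·cross = 29·398.5000 = 11556.5000
edge 5: (10.5,38)→(5,38.5)  cross = 10.5·38.5 − 5·38 = 214.2500; (r_i+r_j)·cross = 15.5·214.2500 = 3320.8750
edge 6: (5,38.5)→(4,30)  cross = 5·30 − 4·38.5 = -4.0000; (r_i+r_j)·cross = 9·-4.0000 = -36.0000
edge 7: (4,30)→(3,14.5)  cross = 4·14.5 − 3·30 = -32.0000; (r_i+r_j)·cross = 7·-32.0000 = -224.0000
Σcross = 838.2500 → A = |Σcross|/2 = 419.1250 mm²
Σ(r_i+r_j)·cross = 27733.8750 → first moment M = |Σ|/6 = 4622.3125
R_c = M/A = 4622.3125/419.1250 = 11.0285 mm
θ = 31° = 0.541052 rad
V = θ·R_c·A = 0.541052·11.0285·419.1250 = 2500.912 mm³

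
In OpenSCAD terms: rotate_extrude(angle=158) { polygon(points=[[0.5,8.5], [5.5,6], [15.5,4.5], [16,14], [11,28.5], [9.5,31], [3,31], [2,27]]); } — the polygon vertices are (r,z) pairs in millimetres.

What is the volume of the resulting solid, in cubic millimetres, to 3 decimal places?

Profile (r,z), 8 vertices: (0.5,8.5) (5.5,6) (15.5,4.5) (16,14) (11,28.5) (9.5,31) (3,31) (2,27)
edge 0: (0.5,8.5)→(5.5,6)  cross = 0.5·6 − 5.5·8.5 = -43.7500; (r_i+r_j)·cross = 6·-43.7500 = -262.5000
edge 1: (5.5,6)→(15.5,4.5)  cross = 5.5·4.5 − 15.5·6 = -68.2500; (r_i+r_j)·cross = 21·-68.2500 = -1433.2500
edge 2: (15.5,4.5)→(16,14)  cross = 15.5·14 − 16·4.5 = 145.0000; (r_i+r_j)·cross = 31.5·145.0000 = 4567.5000
edge 3: (16,14)→(11,28.5)  cross = 16·28.5 − 11·14 = 302.0000; (r_i+r_j)·cross = 27·302.0000 = 8154.0000
edge 4: (11,28.5)→(9.5,31)  cross = 11·31 − 9.5·28.5 = 70.2500; (r_i+r_j)·cross = 20.5·70.2500 = 1440.1250
edge 5: (9.5,31)→(3,31)  cross = 9.5·31 − 3·31 = 201.5000; (r_i+r_j)·cross = 12.5·201.5000 = 2518.7500
edge 6: (3,31)→(2,27)  cross = 3·27 − 2·31 = 19.0000; (r_i+r_j)·cross = 5·19.0000 = 95.0000
edge 7: (2,27)→(0.5,8.5)  cross = 2·8.5 − 0.5·27 = 3.5000; (r_i+r_j)·cross = 2.5·3.5000 = 8.7500
Σcross = 629.2500 → A = |Σcross|/2 = 314.6250 mm²
Σ(r_i+r_j)·cross = 15088.3750 → first moment M = |Σ|/6 = 2514.7292
R_c = M/A = 2514.7292/314.6250 = 7.9928 mm
θ = 158° = 2.757620 rad
V = θ·R_c·A = 2.757620·7.9928·314.6250 = 6934.668 mm³

Volume = 6934.668 mm³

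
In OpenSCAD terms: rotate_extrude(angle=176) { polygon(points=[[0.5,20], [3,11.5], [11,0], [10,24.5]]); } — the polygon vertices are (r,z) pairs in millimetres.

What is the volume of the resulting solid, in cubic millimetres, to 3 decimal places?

Profile (r,z), 4 vertices: (0.5,20) (3,11.5) (11,0) (10,24.5)
edge 0: (0.5,20)→(3,11.5)  cross = 0.5·11.5 − 3·20 = -54.2500; (r_i+r_j)·cross = 3.5·-54.2500 = -189.8750
edge 1: (3,11.5)→(11,0)  cross = 3·0 − 11·11.5 = -126.5000; (r_i+r_j)·cross = 14·-126.5000 = -1771.0000
edge 2: (11,0)→(10,24.5)  cross = 11·24.5 − 10·0 = 269.5000; (r_i+r_j)·cross = 21·269.5000 = 5659.5000
edge 3: (10,24.5)→(0.5,20)  cross = 10·20 − 0.5·24.5 = 187.7500; (r_i+r_j)·cross = 10.5·187.7500 = 1971.3750
Σcross = 276.5000 → A = |Σcross|/2 = 138.2500 mm²
Σ(r_i+r_j)·cross = 5670.0000 → first moment M = |Σ|/6 = 945.0000
R_c = M/A = 945.0000/138.2500 = 6.8354 mm
θ = 176° = 3.071779 rad
V = θ·R_c·A = 3.071779·6.8354·138.2500 = 2902.832 mm³

Volume = 2902.832 mm³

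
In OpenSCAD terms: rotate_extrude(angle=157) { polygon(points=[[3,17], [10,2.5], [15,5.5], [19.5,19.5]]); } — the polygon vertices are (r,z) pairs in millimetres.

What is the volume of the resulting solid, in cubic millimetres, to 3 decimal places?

Volume = 4959.074 mm³

Profile (r,z), 4 vertices: (3,17) (10,2.5) (15,5.5) (19.5,19.5)
edge 0: (3,17)→(10,2.5)  cross = 3·2.5 − 10·17 = -162.5000; (r_i+r_j)·cross = 13·-162.5000 = -2112.5000
edge 1: (10,2.5)→(15,5.5)  cross = 10·5.5 − 15·2.5 = 17.5000; (r_i+r_j)·cross = 25·17.5000 = 437.5000
edge 2: (15,5.5)→(19.5,19.5)  cross = 15·19.5 − 19.5·5.5 = 185.2500; (r_i+r_j)·cross = 34.5·185.2500 = 6391.1250
edge 3: (19.5,19.5)→(3,17)  cross = 19.5·17 − 3·19.5 = 273.0000; (r_i+r_j)·cross = 22.5·273.0000 = 6142.5000
Σcross = 313.2500 → A = |Σcross|/2 = 156.6250 mm²
Σ(r_i+r_j)·cross = 10858.6250 → first moment M = |Σ|/6 = 1809.7708
R_c = M/A = 1809.7708/156.6250 = 11.5548 mm
θ = 157° = 2.740167 rad
V = θ·R_c·A = 2.740167·11.5548·156.6250 = 4959.074 mm³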